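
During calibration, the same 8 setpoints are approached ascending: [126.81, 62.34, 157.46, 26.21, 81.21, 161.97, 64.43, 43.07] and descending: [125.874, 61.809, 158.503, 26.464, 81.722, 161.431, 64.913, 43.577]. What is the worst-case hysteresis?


|126.81 - 125.874| = 0.9360
|62.34 - 61.809| = 0.5310
|157.46 - 158.503| = 1.0430
|26.21 - 26.464| = 0.2540
|81.21 - 81.722| = 0.5120
|161.97 - 161.431| = 0.5390
|64.43 - 64.913| = 0.4830
|43.07 - 43.577| = 0.5070
hysteresis = max(diffs) = 1.0430

1.0430


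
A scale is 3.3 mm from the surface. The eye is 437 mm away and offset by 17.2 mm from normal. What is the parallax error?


error = h * offset / d
= 3.3 * 17.2 / 437
= 0.1299

0.1299


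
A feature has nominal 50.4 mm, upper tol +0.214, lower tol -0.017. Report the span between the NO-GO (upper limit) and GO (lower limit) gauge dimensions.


GO = nominal - lower_tol (smallest hole = maximum material condition)
GO = 50.4 - 0.017 = 50.383
NO-GO = nominal + upper_tol (largest hole = least material condition)
NO-GO = 50.4 + 0.214 = 50.614
spread = NO-GO - GO = 50.614 - 50.383 = 0.2310

0.2310


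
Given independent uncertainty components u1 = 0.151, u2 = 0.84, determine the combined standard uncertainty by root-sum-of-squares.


uc = sqrt(0.151^2 + 0.84^2)
uc = sqrt(0.728401)
uc = 0.8535

0.8535


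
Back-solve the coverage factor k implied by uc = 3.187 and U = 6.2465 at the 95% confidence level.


k = U / uc
k = 6.2465 / 3.187
k = 1.96

1.96


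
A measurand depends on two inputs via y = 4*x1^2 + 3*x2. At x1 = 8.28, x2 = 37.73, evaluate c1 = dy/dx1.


y = 4*x1^2 + 3*x2
dy/dx1 = 2*4*x1
Evaluate at x1 = 8.28: c1 = 8 * 8.28
c1 = 66.2400

66.2400


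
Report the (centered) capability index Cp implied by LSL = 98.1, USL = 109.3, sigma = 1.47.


Cp = (USL - LSL) / (6 * sigma)
= (109.3 - 98.1) / (6 * 1.47)
= 11.2000 / 8.8200
= 1.2698

1.2698


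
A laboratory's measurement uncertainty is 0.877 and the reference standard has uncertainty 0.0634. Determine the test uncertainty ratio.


TUR = u_lab / u_ref
= 0.877 / 0.0634
= 13.8328

13.8328


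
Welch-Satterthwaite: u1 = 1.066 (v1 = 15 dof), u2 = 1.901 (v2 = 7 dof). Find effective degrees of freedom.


uc = sqrt(u1^2 + u2^2) = sqrt(1.066^2 + 1.901^2) = 2.1794855
v_eff = uc^4 / (u1^4/v1 + u2^4/v2)
= 2.1794855^4 / (1.066^4/15 + 1.901^4/7)
= 22.563992 / 1.9517381
v_eff = 11.5610

11.5610


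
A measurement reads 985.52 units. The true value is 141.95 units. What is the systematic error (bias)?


Systematic error = measured - true
= 985.52 - 141.95
= 843.5700

843.5700


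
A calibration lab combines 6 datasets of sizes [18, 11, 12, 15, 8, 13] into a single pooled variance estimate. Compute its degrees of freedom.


nu = sum_i (n_i - 1)
nu = ((18 - 1) + (11 - 1) + (12 - 1) + (15 - 1) + (8 - 1) + (13 - 1))
nu = 17 + 10 + 11 + 14 + 7 + 12
nu = 71

71


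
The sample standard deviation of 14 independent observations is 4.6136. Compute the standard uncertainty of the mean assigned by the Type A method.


u_A = s / sqrt(n)
u_A = 4.6136 / sqrt(14)
u_A = 4.6136 / 3.7416574
u_A = 1.2330

1.2330


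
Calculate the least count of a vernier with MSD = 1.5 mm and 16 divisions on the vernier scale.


LC = MSD / n_div
= 1.5 / 16
= 0.0938

0.0938


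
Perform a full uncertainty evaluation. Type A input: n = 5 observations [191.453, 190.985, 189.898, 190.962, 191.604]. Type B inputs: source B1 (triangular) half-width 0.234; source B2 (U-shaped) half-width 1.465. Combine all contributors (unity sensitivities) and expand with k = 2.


mean = (191.453 + 190.985 + 189.898 + 190.962 + 191.604) / 5 = 190.9804
s = sqrt(sum((x - mean)^2)/(n-1)) = 0.66786548
u_A = s / sqrt(n) = 0.66786548 / sqrt(5) = 0.29867852
u_B1 = 0.234 / sqrt(6) = 0.0955301
u_B2 = 1.465 / sqrt(2) = 1.0359114
uc = sqrt(0.29867852^2 + 0.0955301^2 + 1.0359114^2) = 1.0823342
U = k * uc = 2 * 1.0823342
U = 2.1647

2.1647


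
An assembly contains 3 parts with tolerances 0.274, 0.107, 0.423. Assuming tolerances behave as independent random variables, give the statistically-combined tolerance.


RSS = sqrt(0.274^2 + 0.107^2 + 0.423^2)
= sqrt(0.265454)
= 0.5152

0.5152


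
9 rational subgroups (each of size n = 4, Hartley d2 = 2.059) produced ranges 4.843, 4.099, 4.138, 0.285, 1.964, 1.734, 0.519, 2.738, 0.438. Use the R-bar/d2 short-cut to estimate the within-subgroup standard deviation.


R_bar = (4.843 + 4.099 + 4.138 + 0.285 + 1.964 + 1.734 + 0.519 + 2.738 + 0.438) / 9
R_bar = 20.758 / 9 = 2.3064444
sigma_hat = R_bar / d2 = 2.3064444 / 2.059 = 1.1202

1.1202


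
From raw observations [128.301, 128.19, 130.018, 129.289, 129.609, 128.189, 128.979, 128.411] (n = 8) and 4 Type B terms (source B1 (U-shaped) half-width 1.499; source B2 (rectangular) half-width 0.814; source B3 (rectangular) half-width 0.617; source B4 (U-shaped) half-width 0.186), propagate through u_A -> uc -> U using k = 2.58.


mean = (128.301 + 128.19 + 130.018 + 129.289 + 129.609 + 128.189 + 128.979 + 128.411) / 8 = 128.87325
s = sqrt(sum((x - mean)^2)/(n-1)) = 0.70831646
u_A = s / sqrt(n) = 0.70831646 / sqrt(8) = 0.25042769
u_B1 = 1.499 / sqrt(2) = 1.0599531
u_B2 = 0.814 / sqrt(3) = 0.46996312
u_B3 = 0.617 / sqrt(3) = 0.35622512
u_B4 = 0.186 / sqrt(2) = 0.13152186
uc = sqrt(0.25042769^2 + 1.0599531^2 + 0.46996312^2 + 0.35622512^2 + 0.13152186^2) = 1.2455016
U = k * uc = 2.58 * 1.2455016
U = 3.2134

3.2134


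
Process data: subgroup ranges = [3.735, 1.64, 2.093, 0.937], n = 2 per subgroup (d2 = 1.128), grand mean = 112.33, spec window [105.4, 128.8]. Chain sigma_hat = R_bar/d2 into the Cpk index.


R_bar = (3.735 + 1.64 + 2.093 + 0.937) / 4 = 2.10125
sigma = R_bar / d2 = 2.10125 / 1.128 = 1.8628103
Cp = (USL - LSL)/(6*sigma) = (128.8 - 105.4)/(6*1.8628103) = 2.0936
Cpu = (128.8 - 112.33)/(3*1.8628103) = 2.9472
Cpl = (112.33 - 105.4)/(3*1.8628103) = 1.2401
Cpk = min(Cpu, Cpl) = 1.2401

1.2401


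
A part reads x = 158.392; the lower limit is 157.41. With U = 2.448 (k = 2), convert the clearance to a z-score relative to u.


u = U / k = 2.448 / 2 = 1.224
margin = |LSL - x| = |157.41 - 158.392| = 0.982
z = margin / u = 0.982 / 1.224
z = 0.8023

0.8023


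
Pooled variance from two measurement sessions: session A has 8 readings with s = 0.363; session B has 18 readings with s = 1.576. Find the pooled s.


s_p = sqrt(((n1-1)*s1^2 + (n2-1)*s2^2) / (n1+n2-2))
numerator = (8-1)*0.363^2 + (18-1)*1.576^2 = 0.922383 + 42.224192 = 43.146575
denominator = 8 + 18 - 2 = 24
s_p^2 = 43.146575 / 24 = 1.797774
s_p = sqrt(1.797774) = 1.3408

1.3408


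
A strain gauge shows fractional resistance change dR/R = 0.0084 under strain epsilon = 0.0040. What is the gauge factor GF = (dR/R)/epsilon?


GF = (dR/R) / epsilon
= 0.0084 / 0.0040
= 2.1000

2.1000


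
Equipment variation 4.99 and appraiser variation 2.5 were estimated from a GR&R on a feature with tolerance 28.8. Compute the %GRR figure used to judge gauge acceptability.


GRR = sqrt(EV^2 + AV^2) = sqrt(4.99^2 + 2.5^2) = 5.5812275
%GRR = GRR / tol * 100 = 5.5812275 / 28.8 * 100
%GRR = 19.3793

19.3793


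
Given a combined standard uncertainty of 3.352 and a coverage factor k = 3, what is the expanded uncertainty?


U = k * uc
U = 3 * 3.352
U = 10.0560

10.0560


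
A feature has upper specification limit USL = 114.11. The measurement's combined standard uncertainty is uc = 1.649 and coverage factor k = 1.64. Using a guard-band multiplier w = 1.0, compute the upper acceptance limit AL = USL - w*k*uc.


U = k * uc = 1.64 * 1.649 = 2.70436
guard band g = w * U = 1.0 * 2.70436 = 2.70436
AL = USL - g = 114.11 - 2.70436
AL = 111.4056

111.4056


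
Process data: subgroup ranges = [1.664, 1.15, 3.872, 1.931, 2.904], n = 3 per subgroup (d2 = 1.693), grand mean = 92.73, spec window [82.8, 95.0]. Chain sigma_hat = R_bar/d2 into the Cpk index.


R_bar = (1.664 + 1.15 + 3.872 + 1.931 + 2.904) / 5 = 2.3042
sigma = R_bar / d2 = 2.3042 / 1.693 = 1.3610159
Cp = (USL - LSL)/(6*sigma) = (95.0 - 82.8)/(6*1.3610159) = 1.4940
Cpu = (95.0 - 92.73)/(3*1.3610159) = 0.5560
Cpl = (92.73 - 82.8)/(3*1.3610159) = 2.4320
Cpk = min(Cpu, Cpl) = 0.5560

0.5560


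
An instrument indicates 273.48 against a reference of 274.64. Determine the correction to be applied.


Correction = standard - reading
= 274.64 - 273.48
= 1.1600

1.1600


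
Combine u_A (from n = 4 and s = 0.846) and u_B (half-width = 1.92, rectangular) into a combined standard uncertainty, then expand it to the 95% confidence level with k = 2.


u_A = s / sqrt(n) = 0.846 / sqrt(4) = 0.423
u_B = half_width / sqrt(3) = 1.92 / sqrt(3) = 1.1085125
uc = sqrt(u_A^2 + u_B^2) = sqrt(0.423^2 + 1.1085125^2) = 1.1864775
U = k * uc = 2 * 1.1864775
U = 2.3730

2.3730


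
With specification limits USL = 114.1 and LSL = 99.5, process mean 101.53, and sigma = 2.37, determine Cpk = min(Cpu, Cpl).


Cpu = (USL - mean) / (3*sigma) = (114.1 - 101.53) / (3*2.37) = 1.7679
Cpl = (mean - LSL) / (3*sigma) = (101.53 - 99.5) / (3*2.37) = 0.2855
Cpk = min(Cpu, Cpl) = 0.2855

0.2855


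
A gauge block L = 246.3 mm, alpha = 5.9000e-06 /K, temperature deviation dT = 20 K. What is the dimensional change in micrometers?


dL = L * alpha * dT
= 246.3 * 5.9000e-06 * 20
= 0.0290634 mm
dL_um = 0.0290634 * 1000 = 29.0634 um

29.0634


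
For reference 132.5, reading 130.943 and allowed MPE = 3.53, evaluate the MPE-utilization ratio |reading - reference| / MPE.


e = indication - reference = 130.943 - 132.5 = -1.5570
|e| = 1.5570
ratio = |e| / MPE = 1.5570 / 3.53
ratio = 0.4411

0.4411


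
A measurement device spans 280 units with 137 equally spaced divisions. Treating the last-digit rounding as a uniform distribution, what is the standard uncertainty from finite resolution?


resolution = range / divisions
resolution = 280 / 137 = 2.0437956
u_res = resolution / (2*sqrt(3))
u_res = 2.0437956 / 3.4641016
u_res = 0.5900

0.5900


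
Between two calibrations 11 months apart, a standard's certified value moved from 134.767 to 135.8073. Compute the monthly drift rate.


rate = (v2 - v1) / months
= (135.8073 - 134.767) / 11
= 1.0403 / 11
= 0.0946

0.0946


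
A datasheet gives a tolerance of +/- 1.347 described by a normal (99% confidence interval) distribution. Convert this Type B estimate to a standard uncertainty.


u_B = half_width / 2.576
u_B = 1.347 / 2.576
u_B = 0.5229

0.5229


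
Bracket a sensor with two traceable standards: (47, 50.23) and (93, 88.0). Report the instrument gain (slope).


slope = (y2 - y1) / (x2 - x1)
= (88.0 - 50.23) / (93 - 47)
= 37.7700 / 46
= 0.8211

0.8211


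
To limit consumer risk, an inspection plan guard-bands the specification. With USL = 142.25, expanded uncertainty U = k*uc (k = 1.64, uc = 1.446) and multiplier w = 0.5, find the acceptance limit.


U = k * uc = 1.64 * 1.446 = 2.37144
guard band g = w * U = 0.5 * 2.37144 = 1.18572
AL = USL - g = 142.25 - 1.18572
AL = 141.0643

141.0643


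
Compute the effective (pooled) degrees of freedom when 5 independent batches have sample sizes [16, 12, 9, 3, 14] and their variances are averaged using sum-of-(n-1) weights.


nu = sum_i (n_i - 1)
nu = ((16 - 1) + (12 - 1) + (9 - 1) + (3 - 1) + (14 - 1))
nu = 15 + 11 + 8 + 2 + 13
nu = 49

49


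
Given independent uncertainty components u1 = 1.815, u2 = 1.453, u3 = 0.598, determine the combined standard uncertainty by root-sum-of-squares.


uc = sqrt(1.815^2 + 1.453^2 + 0.598^2)
uc = sqrt(5.763038)
uc = 2.4006

2.4006


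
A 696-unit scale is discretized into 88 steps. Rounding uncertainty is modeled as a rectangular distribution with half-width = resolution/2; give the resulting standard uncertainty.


resolution = range / divisions
resolution = 696 / 88 = 7.9090909
u_res = resolution / (2*sqrt(3))
u_res = 7.9090909 / 3.4641016
u_res = 2.2832

2.2832


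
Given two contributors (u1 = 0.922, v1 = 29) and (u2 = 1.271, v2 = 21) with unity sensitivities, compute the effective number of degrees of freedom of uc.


uc = sqrt(u1^2 + u2^2) = sqrt(0.922^2 + 1.271^2) = 1.570199
v_eff = uc^4 / (u1^4/v1 + u2^4/v2)
= 1.570199^4 / (0.922^4/29 + 1.271^4/21)
= 6.078813 / 0.14918775
v_eff = 40.7461

40.7461


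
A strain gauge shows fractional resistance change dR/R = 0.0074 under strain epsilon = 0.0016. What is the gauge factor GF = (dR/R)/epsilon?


GF = (dR/R) / epsilon
= 0.0074 / 0.0016
= 4.6250

4.6250


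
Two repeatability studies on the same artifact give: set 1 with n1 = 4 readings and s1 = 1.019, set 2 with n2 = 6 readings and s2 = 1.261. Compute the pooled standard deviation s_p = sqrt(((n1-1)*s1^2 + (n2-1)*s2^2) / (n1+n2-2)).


s_p = sqrt(((n1-1)*s1^2 + (n2-1)*s2^2) / (n1+n2-2))
numerator = (4-1)*1.019^2 + (6-1)*1.261^2 = 3.115083 + 7.950605 = 11.065688
denominator = 4 + 6 - 2 = 8
s_p^2 = 11.065688 / 8 = 1.383211
s_p = sqrt(1.383211) = 1.1761

1.1761


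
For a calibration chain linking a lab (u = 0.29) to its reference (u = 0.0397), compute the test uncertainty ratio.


TUR = u_lab / u_ref
= 0.29 / 0.0397
= 7.3048

7.3048


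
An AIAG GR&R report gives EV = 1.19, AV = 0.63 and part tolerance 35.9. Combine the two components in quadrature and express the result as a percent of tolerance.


GRR = sqrt(EV^2 + AV^2) = sqrt(1.19^2 + 0.63^2) = 1.3464769
%GRR = GRR / tol * 100 = 1.3464769 / 35.9 * 100
%GRR = 3.7506

3.7506


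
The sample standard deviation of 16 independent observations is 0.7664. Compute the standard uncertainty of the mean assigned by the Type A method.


u_A = s / sqrt(n)
u_A = 0.7664 / sqrt(16)
u_A = 0.7664 / 4
u_A = 0.1916

0.1916


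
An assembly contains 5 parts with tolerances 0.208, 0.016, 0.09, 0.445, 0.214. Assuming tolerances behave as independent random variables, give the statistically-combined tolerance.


RSS = sqrt(0.208^2 + 0.016^2 + 0.09^2 + 0.445^2 + 0.214^2)
= sqrt(0.295441)
= 0.5435

0.5435


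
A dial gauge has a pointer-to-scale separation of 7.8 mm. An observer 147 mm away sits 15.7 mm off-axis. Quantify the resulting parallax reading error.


error = h * offset / d
= 7.8 * 15.7 / 147
= 0.8331

0.8331


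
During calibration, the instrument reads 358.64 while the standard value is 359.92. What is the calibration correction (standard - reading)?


Correction = standard - reading
= 359.92 - 358.64
= 1.2800

1.2800


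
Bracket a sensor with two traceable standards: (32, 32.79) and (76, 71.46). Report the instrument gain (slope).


slope = (y2 - y1) / (x2 - x1)
= (71.46 - 32.79) / (76 - 32)
= 38.6700 / 44
= 0.8789

0.8789


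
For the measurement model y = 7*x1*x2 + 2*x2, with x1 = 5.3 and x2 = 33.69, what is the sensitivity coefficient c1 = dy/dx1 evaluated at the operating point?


y = 7*x1*x2 + 2*x2
dy/dx1 = 7*x2
Evaluate at x2 = 33.69: c1 = 7 * 33.69
c1 = 235.8300

235.8300


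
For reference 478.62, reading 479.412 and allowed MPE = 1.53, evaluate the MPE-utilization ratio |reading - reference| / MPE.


e = indication - reference = 479.412 - 478.62 = 0.7920
|e| = 0.7920
ratio = |e| / MPE = 0.7920 / 1.53
ratio = 0.5176

0.5176


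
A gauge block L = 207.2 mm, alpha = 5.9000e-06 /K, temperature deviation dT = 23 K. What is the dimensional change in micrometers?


dL = L * alpha * dT
= 207.2 * 5.9000e-06 * 23
= 0.0281170 mm
dL_um = 0.0281170 * 1000 = 28.1170 um

28.1170


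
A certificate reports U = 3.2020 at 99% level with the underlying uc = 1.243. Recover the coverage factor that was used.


k = U / uc
k = 3.2020 / 1.243
k = 2.576

2.576


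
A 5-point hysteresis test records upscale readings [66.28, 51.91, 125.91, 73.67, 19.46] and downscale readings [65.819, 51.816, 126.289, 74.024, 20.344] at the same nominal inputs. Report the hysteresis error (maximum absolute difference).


|66.28 - 65.819| = 0.4610
|51.91 - 51.816| = 0.0940
|125.91 - 126.289| = 0.3790
|73.67 - 74.024| = 0.3540
|19.46 - 20.344| = 0.8840
hysteresis = max(diffs) = 0.8840

0.8840


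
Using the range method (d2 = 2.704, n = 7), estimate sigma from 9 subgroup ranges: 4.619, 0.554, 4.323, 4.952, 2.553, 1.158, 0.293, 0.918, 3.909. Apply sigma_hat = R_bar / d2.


R_bar = (4.619 + 0.554 + 4.323 + 4.952 + 2.553 + 1.158 + 0.293 + 0.918 + 3.909) / 9
R_bar = 23.279 / 9 = 2.5865556
sigma_hat = R_bar / d2 = 2.5865556 / 2.704 = 0.9566

0.9566


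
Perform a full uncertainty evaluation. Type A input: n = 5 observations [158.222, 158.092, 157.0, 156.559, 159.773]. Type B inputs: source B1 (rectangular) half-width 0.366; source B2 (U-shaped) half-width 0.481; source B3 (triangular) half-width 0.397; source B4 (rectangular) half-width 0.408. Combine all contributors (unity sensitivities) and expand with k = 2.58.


mean = (158.222 + 158.092 + 157.0 + 156.559 + 159.773) / 5 = 157.9292
s = sqrt(sum((x - mean)^2)/(n-1)) = 1.2502695
u_A = s / sqrt(n) = 1.2502695 / sqrt(5) = 0.55913752
u_B1 = 0.366 / sqrt(3) = 0.2113102
u_B2 = 0.481 / sqrt(2) = 0.34011836
u_B3 = 0.397 / sqrt(6) = 0.16207457
u_B4 = 0.408 / sqrt(3) = 0.23555891
uc = sqrt(0.55913752^2 + 0.2113102^2 + 0.34011836^2 + 0.16207457^2 + 0.23555891^2) = 0.74479758
U = k * uc = 2.58 * 0.74479758
U = 1.9216

1.9216


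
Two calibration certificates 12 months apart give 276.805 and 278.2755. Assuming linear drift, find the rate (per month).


rate = (v2 - v1) / months
= (278.2755 - 276.805) / 12
= 1.4705 / 12
= 0.1225

0.1225


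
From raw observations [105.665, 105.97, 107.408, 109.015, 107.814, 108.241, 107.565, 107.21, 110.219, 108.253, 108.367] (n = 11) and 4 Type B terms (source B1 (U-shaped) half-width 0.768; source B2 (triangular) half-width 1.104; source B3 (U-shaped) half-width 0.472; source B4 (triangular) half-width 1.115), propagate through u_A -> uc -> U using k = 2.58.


mean = (105.665 + 105.97 + 107.408 + 109.015 + 107.814 + 108.241 + 107.565 + 107.21 + 110.219 + 108.253 + 108.367) / 11 = 107.7933636
s = sqrt(sum((x - mean)^2)/(n-1)) = 1.285021
u_A = s / sqrt(n) = 1.285021 / sqrt(11) = 0.38744841
u_B1 = 0.768 / sqrt(2) = 0.54305801
u_B2 = 1.104 / sqrt(6) = 0.45070611
u_B3 = 0.472 / sqrt(2) = 0.3337544
u_B4 = 1.115 / sqrt(6) = 0.45519684
uc = sqrt(0.38744841^2 + 0.54305801^2 + 0.45070611^2 + 0.3337544^2 + 0.45519684^2) = 0.98323976
U = k * uc = 2.58 * 0.98323976
U = 2.5368

2.5368


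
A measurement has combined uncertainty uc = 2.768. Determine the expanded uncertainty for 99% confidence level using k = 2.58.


U = k * uc
U = 2.58 * 2.768
U = 7.1414

7.1414


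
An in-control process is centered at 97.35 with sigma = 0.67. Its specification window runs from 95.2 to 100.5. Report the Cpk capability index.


Cpu = (USL - mean) / (3*sigma) = (100.5 - 97.35) / (3*0.67) = 1.5672
Cpl = (mean - LSL) / (3*sigma) = (97.35 - 95.2) / (3*0.67) = 1.0697
Cpk = min(Cpu, Cpl) = 1.0697

1.0697


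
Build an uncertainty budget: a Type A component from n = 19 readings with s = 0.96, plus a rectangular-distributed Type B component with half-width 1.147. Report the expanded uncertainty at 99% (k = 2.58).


u_A = s / sqrt(n) = 0.96 / sqrt(19) = 0.2202391
u_B = half_width / sqrt(3) = 1.147 / sqrt(3) = 0.66222076
uc = sqrt(u_A^2 + u_B^2) = sqrt(0.2202391^2 + 0.66222076^2) = 0.69788366
U = k * uc = 2.58 * 0.69788366
U = 1.8005

1.8005


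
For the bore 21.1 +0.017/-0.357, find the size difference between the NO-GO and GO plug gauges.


GO = nominal - lower_tol (smallest hole = maximum material condition)
GO = 21.1 - 0.357 = 20.743
NO-GO = nominal + upper_tol (largest hole = least material condition)
NO-GO = 21.1 + 0.017 = 21.117
spread = NO-GO - GO = 21.117 - 20.743 = 0.3740

0.3740


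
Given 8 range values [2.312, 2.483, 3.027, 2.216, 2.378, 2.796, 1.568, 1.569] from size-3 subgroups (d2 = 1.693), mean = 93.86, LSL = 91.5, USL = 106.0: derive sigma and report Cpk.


R_bar = (2.312 + 2.483 + 3.027 + 2.216 + 2.378 + 2.796 + 1.568 + 1.569) / 8 = 2.293625
sigma = R_bar / d2 = 2.293625 / 1.693 = 1.3547696
Cp = (USL - LSL)/(6*sigma) = (106.0 - 91.5)/(6*1.3547696) = 1.7838
Cpu = (106.0 - 93.86)/(3*1.3547696) = 2.9870
Cpl = (93.86 - 91.5)/(3*1.3547696) = 0.5807
Cpk = min(Cpu, Cpl) = 0.5807

0.5807


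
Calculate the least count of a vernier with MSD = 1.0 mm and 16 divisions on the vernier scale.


LC = MSD / n_div
= 1.0 / 16
= 0.0625

0.0625


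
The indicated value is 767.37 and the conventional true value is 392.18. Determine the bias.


Systematic error = measured - true
= 767.37 - 392.18
= 375.1900

375.1900


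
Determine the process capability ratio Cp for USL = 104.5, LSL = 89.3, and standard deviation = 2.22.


Cp = (USL - LSL) / (6 * sigma)
= (104.5 - 89.3) / (6 * 2.22)
= 15.2000 / 13.3200
= 1.1411

1.1411


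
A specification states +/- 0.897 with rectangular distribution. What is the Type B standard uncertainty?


u_B = half_width / sqrt(3)
u_B = 0.897 / 1.7320508
u_B = 0.5179

0.5179


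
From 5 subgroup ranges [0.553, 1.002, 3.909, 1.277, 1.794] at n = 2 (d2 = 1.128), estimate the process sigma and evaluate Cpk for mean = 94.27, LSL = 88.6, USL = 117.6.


R_bar = (0.553 + 1.002 + 3.909 + 1.277 + 1.794) / 5 = 1.707
sigma = R_bar / d2 = 1.707 / 1.128 = 1.5132979
Cp = (USL - LSL)/(6*sigma) = (117.6 - 88.6)/(6*1.5132979) = 3.1939
Cpu = (117.6 - 94.27)/(3*1.5132979) = 5.1389
Cpl = (94.27 - 88.6)/(3*1.5132979) = 1.2489
Cpk = min(Cpu, Cpl) = 1.2489

1.2489


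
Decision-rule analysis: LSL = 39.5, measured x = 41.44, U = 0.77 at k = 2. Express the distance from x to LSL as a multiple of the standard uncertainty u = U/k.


u = U / k = 0.77 / 2 = 0.385
margin = |LSL - x| = |39.5 - 41.44| = 1.94
z = margin / u = 1.94 / 0.385
z = 5.0390

5.0390


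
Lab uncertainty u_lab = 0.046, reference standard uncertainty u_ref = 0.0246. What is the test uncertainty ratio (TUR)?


TUR = u_lab / u_ref
= 0.046 / 0.0246
= 1.8699

1.8699


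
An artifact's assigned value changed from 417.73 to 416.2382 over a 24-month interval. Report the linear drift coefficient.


rate = (v2 - v1) / months
= (416.2382 - 417.73) / 24
= -1.4918 / 24
= -0.0622

-0.0622


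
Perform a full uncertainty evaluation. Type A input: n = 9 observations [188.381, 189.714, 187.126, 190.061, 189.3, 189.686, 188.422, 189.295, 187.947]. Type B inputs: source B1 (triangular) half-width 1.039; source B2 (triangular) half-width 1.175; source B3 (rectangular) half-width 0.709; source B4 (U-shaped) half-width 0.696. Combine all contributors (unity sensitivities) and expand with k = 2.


mean = (188.381 + 189.714 + 187.126 + 190.061 + 189.3 + 189.686 + 188.422 + 189.295 + 187.947) / 9 = 188.8813333
s = sqrt(sum((x - mean)^2)/(n-1)) = 0.9678799
u_A = s / sqrt(n) = 0.9678799 / sqrt(9) = 0.32262663
u_B1 = 1.039 / sqrt(6) = 0.42416997
u_B2 = 1.175 / sqrt(6) = 0.47969174
u_B3 = 0.709 / sqrt(3) = 0.40934134
u_B4 = 0.696 / sqrt(2) = 0.49214632
uc = sqrt(0.32262663^2 + 0.42416997^2 + 0.47969174^2 + 0.40934134^2 + 0.49214632^2) = 0.96118708
U = k * uc = 2 * 0.96118708
U = 1.9224

1.9224


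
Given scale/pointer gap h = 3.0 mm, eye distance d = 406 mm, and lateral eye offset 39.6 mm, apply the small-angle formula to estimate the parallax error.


error = h * offset / d
= 3.0 * 39.6 / 406
= 0.2926

0.2926


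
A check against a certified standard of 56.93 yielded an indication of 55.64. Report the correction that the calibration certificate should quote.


Correction = standard - reading
= 56.93 - 55.64
= 1.2900

1.2900


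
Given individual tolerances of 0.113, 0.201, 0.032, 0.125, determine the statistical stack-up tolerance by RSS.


RSS = sqrt(0.113^2 + 0.201^2 + 0.032^2 + 0.125^2)
= sqrt(0.069819)
= 0.2642

0.2642


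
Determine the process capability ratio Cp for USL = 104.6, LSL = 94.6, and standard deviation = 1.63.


Cp = (USL - LSL) / (6 * sigma)
= (104.6 - 94.6) / (6 * 1.63)
= 10.0000 / 9.7800
= 1.0225

1.0225


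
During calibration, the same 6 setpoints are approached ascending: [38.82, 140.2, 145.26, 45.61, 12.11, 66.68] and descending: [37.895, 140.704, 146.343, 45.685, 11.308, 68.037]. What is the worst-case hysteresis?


|38.82 - 37.895| = 0.9250
|140.2 - 140.704| = 0.5040
|145.26 - 146.343| = 1.0830
|45.61 - 45.685| = 0.0750
|12.11 - 11.308| = 0.8020
|66.68 - 68.037| = 1.3570
hysteresis = max(diffs) = 1.3570

1.3570


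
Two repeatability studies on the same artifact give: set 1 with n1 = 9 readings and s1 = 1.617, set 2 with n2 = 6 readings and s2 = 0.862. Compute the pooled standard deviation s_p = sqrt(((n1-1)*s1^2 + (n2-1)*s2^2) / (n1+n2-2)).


s_p = sqrt(((n1-1)*s1^2 + (n2-1)*s2^2) / (n1+n2-2))
numerator = (9-1)*1.617^2 + (6-1)*0.862^2 = 20.917512 + 3.71522 = 24.632732
denominator = 9 + 6 - 2 = 13
s_p^2 = 24.632732 / 13 = 1.8948255
s_p = sqrt(1.8948255) = 1.3765

1.3765


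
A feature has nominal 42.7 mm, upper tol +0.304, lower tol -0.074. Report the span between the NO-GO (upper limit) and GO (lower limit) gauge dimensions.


GO = nominal - lower_tol (smallest hole = maximum material condition)
GO = 42.7 - 0.074 = 42.626
NO-GO = nominal + upper_tol (largest hole = least material condition)
NO-GO = 42.7 + 0.304 = 43.004
spread = NO-GO - GO = 43.004 - 42.626 = 0.3780

0.3780


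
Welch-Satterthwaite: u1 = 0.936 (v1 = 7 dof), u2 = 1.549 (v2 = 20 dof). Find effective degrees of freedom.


uc = sqrt(u1^2 + u2^2) = sqrt(0.936^2 + 1.549^2) = 1.8098334
v_eff = uc^4 / (u1^4/v1 + u2^4/v2)
= 1.8098334^4 / (0.936^4/7 + 1.549^4/20)
= 10.72888 / 0.39750543
v_eff = 26.9905

26.9905


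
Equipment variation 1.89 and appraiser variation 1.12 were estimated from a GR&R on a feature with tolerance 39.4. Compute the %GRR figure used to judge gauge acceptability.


GRR = sqrt(EV^2 + AV^2) = sqrt(1.89^2 + 1.12^2) = 2.1969297
%GRR = GRR / tol * 100 = 2.1969297 / 39.4 * 100
%GRR = 5.5760

5.5760


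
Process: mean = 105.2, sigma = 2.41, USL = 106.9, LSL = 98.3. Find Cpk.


Cpu = (USL - mean) / (3*sigma) = (106.9 - 105.2) / (3*2.41) = 0.2351
Cpl = (mean - LSL) / (3*sigma) = (105.2 - 98.3) / (3*2.41) = 0.9544
Cpk = min(Cpu, Cpl) = 0.2351

0.2351


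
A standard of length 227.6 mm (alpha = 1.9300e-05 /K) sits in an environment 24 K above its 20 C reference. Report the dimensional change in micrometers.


dL = L * alpha * dT
= 227.6 * 1.9300e-05 * 24
= 0.1054243 mm
dL_um = 0.1054243 * 1000 = 105.4243 um

105.4243


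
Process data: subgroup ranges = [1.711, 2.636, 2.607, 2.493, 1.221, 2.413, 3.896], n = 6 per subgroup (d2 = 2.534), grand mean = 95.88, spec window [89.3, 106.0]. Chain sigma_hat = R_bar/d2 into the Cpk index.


R_bar = (1.711 + 2.636 + 2.607 + 2.493 + 1.221 + 2.413 + 3.896) / 7 = 2.4252857
sigma = R_bar / d2 = 2.4252857 / 2.534 = 0.95709775
Cp = (USL - LSL)/(6*sigma) = (106.0 - 89.3)/(6*0.95709775) = 2.9081
Cpu = (106.0 - 95.88)/(3*0.95709775) = 3.5245
Cpl = (95.88 - 89.3)/(3*0.95709775) = 2.2917
Cpk = min(Cpu, Cpl) = 2.2917

2.2917


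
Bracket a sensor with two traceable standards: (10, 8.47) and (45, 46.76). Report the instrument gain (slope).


slope = (y2 - y1) / (x2 - x1)
= (46.76 - 8.47) / (45 - 10)
= 38.2900 / 35
= 1.0940

1.0940


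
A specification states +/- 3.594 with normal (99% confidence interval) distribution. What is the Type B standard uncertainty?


u_B = half_width / 2.576
u_B = 3.594 / 2.576
u_B = 1.3952

1.3952


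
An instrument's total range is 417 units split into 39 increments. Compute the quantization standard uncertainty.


resolution = range / divisions
resolution = 417 / 39 = 10.692308
u_res = resolution / (2*sqrt(3))
u_res = 10.692308 / 3.4641016
u_res = 3.0866

3.0866


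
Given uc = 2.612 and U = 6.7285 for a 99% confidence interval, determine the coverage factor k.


k = U / uc
k = 6.7285 / 2.612
k = 2.576

2.576


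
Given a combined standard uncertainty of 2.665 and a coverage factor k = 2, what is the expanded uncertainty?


U = k * uc
U = 2 * 2.665
U = 5.3300

5.3300


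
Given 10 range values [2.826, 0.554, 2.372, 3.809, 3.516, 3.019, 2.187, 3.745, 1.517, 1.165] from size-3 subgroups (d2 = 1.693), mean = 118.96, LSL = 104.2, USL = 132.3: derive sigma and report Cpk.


R_bar = (2.826 + 0.554 + 2.372 + 3.809 + 3.516 + 3.019 + 2.187 + 3.745 + 1.517 + 1.165) / 10 = 2.471
sigma = R_bar / d2 = 2.471 / 1.693 = 1.4595393
Cp = (USL - LSL)/(6*sigma) = (132.3 - 104.2)/(6*1.4595393) = 3.2088
Cpu = (132.3 - 118.96)/(3*1.4595393) = 3.0466
Cpl = (118.96 - 104.2)/(3*1.4595393) = 3.3709
Cpk = min(Cpu, Cpl) = 3.0466

3.0466


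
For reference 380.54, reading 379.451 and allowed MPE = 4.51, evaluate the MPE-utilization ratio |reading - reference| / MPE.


e = indication - reference = 379.451 - 380.54 = -1.0890
|e| = 1.0890
ratio = |e| / MPE = 1.0890 / 4.51
ratio = 0.2415

0.2415


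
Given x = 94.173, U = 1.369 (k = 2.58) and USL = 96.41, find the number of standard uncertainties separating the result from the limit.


u = U / k = 1.369 / 2.58 = 0.53062016
margin = |USL - x| = |96.41 - 94.173| = 2.237
z = margin / u = 2.237 / 0.53062016
z = 4.2158

4.2158


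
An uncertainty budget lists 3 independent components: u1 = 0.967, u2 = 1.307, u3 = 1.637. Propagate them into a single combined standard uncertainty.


uc = sqrt(0.967^2 + 1.307^2 + 1.637^2)
uc = sqrt(5.323107)
uc = 2.3072

2.3072


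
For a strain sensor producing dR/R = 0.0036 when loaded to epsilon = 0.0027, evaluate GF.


GF = (dR/R) / epsilon
= 0.0036 / 0.0027
= 1.3333

1.3333


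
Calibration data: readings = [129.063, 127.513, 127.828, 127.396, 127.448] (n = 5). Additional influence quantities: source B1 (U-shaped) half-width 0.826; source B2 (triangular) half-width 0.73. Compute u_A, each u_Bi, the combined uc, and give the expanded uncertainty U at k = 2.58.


mean = (129.063 + 127.513 + 127.828 + 127.396 + 127.448) / 5 = 127.8496
s = sqrt(sum((x - mean)^2)/(n-1)) = 0.69877414
u_A = s / sqrt(n) = 0.69877414 / sqrt(5) = 0.3125013
u_B1 = 0.826 / sqrt(2) = 0.5840702
u_B2 = 0.73 / sqrt(6) = 0.29802125
uc = sqrt(0.3125013^2 + 0.5840702^2 + 0.29802125^2) = 0.72636886
U = k * uc = 2.58 * 0.72636886
U = 1.8740

1.8740


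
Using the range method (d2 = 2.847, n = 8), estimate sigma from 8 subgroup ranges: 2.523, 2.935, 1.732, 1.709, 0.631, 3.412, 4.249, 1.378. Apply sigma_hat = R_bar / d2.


R_bar = (2.523 + 2.935 + 1.732 + 1.709 + 0.631 + 3.412 + 4.249 + 1.378) / 8
R_bar = 18.569 / 8 = 2.321125
sigma_hat = R_bar / d2 = 2.321125 / 2.847 = 0.8153

0.8153


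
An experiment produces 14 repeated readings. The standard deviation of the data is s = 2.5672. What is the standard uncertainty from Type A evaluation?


u_A = s / sqrt(n)
u_A = 2.5672 / sqrt(14)
u_A = 2.5672 / 3.7416574
u_A = 0.6861

0.6861


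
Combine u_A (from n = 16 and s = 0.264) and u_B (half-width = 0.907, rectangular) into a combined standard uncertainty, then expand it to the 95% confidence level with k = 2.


u_A = s / sqrt(n) = 0.264 / sqrt(16) = 0.066
u_B = half_width / sqrt(3) = 0.907 / sqrt(3) = 0.52365669
uc = sqrt(u_A^2 + u_B^2) = sqrt(0.066^2 + 0.52365669^2) = 0.52779952
U = k * uc = 2 * 0.52779952
U = 1.0556

1.0556


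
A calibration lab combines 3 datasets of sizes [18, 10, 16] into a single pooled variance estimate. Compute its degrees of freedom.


nu = sum_i (n_i - 1)
nu = ((18 - 1) + (10 - 1) + (16 - 1))
nu = 17 + 9 + 15
nu = 41

41


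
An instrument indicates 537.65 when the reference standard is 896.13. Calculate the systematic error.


Systematic error = measured - true
= 537.65 - 896.13
= -358.4800

-358.4800


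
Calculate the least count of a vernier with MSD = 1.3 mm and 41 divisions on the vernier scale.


LC = MSD / n_div
= 1.3 / 41
= 0.0317

0.0317


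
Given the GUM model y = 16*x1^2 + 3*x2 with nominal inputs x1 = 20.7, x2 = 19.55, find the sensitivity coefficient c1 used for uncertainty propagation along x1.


y = 16*x1^2 + 3*x2
dy/dx1 = 2*16*x1
Evaluate at x1 = 20.7: c1 = 32 * 20.7
c1 = 662.4000

662.4000


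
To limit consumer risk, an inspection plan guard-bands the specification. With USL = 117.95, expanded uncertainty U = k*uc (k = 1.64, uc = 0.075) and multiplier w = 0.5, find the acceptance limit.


U = k * uc = 1.64 * 0.075 = 0.123
guard band g = w * U = 0.5 * 0.123 = 0.0615
AL = USL - g = 117.95 - 0.0615
AL = 117.8885

117.8885


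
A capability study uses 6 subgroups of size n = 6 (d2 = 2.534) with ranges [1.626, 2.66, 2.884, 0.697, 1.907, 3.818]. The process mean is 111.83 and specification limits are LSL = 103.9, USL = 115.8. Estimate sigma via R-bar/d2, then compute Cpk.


R_bar = (1.626 + 2.66 + 2.884 + 0.697 + 1.907 + 3.818) / 6 = 2.2653333
sigma = R_bar / d2 = 2.2653333 / 2.534 = 0.89397526
Cp = (USL - LSL)/(6*sigma) = (115.8 - 103.9)/(6*0.89397526) = 2.2186
Cpu = (115.8 - 111.83)/(3*0.89397526) = 1.4803
Cpl = (111.83 - 103.9)/(3*0.89397526) = 2.9568
Cpk = min(Cpu, Cpl) = 1.4803

1.4803


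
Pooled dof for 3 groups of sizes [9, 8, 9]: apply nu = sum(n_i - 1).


nu = sum_i (n_i - 1)
nu = ((9 - 1) + (8 - 1) + (9 - 1))
nu = 8 + 7 + 8
nu = 23

23


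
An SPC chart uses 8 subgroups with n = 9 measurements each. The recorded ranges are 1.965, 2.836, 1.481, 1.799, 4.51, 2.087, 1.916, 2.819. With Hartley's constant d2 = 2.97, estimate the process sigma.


R_bar = (1.965 + 2.836 + 1.481 + 1.799 + 4.51 + 2.087 + 1.916 + 2.819) / 8
R_bar = 19.413 / 8 = 2.426625
sigma_hat = R_bar / d2 = 2.426625 / 2.97 = 0.8170

0.8170


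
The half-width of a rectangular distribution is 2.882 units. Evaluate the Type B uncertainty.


u_B = half_width / sqrt(3)
u_B = 2.882 / 1.7320508
u_B = 1.6639

1.6639


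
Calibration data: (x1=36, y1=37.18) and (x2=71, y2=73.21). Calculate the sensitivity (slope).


slope = (y2 - y1) / (x2 - x1)
= (73.21 - 37.18) / (71 - 36)
= 36.0300 / 35
= 1.0294

1.0294


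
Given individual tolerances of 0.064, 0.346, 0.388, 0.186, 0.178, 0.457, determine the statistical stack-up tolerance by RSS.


RSS = sqrt(0.064^2 + 0.346^2 + 0.388^2 + 0.186^2 + 0.178^2 + 0.457^2)
= sqrt(0.549485)
= 0.7413

0.7413


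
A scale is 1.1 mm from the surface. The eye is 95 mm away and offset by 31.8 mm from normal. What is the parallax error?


error = h * offset / d
= 1.1 * 31.8 / 95
= 0.3682

0.3682


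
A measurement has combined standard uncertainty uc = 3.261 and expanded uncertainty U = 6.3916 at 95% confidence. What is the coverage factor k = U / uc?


k = U / uc
k = 6.3916 / 3.261
k = 1.96

1.96


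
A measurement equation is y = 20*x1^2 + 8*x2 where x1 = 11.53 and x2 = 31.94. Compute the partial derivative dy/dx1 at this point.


y = 20*x1^2 + 8*x2
dy/dx1 = 2*20*x1
Evaluate at x1 = 11.53: c1 = 40 * 11.53
c1 = 461.2000

461.2000


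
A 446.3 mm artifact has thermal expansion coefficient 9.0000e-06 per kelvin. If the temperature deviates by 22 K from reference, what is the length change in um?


dL = L * alpha * dT
= 446.3 * 9.0000e-06 * 22
= 0.0883674 mm
dL_um = 0.0883674 * 1000 = 88.3674 um

88.3674


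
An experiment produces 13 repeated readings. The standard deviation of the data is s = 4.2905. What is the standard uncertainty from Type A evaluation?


u_A = s / sqrt(n)
u_A = 4.2905 / sqrt(13)
u_A = 4.2905 / 3.6055513
u_A = 1.1900

1.1900


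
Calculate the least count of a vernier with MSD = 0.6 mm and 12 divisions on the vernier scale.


LC = MSD / n_div
= 0.6 / 12
= 0.0500

0.0500


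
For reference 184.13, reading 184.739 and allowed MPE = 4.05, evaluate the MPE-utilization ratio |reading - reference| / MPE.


e = indication - reference = 184.739 - 184.13 = 0.6090
|e| = 0.6090
ratio = |e| / MPE = 0.6090 / 4.05
ratio = 0.1504

0.1504


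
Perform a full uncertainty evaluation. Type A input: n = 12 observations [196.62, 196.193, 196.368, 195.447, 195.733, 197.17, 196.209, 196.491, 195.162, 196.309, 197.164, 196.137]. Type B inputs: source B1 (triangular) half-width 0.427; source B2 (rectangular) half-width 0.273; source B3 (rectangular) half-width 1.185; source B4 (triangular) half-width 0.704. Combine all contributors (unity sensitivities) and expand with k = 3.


mean = (196.62 + 196.193 + 196.368 + 195.447 + 195.733 + 197.17 + 196.209 + 196.491 + 195.162 + 196.309 + 197.164 + 196.137) / 12 = 196.25025
s = sqrt(sum((x - mean)^2)/(n-1)) = 0.60360449
u_A = s / sqrt(n) = 0.60360449 / sqrt(12) = 0.17424561
u_B1 = 0.427 / sqrt(6) = 0.17432202
u_B2 = 0.273 / sqrt(3) = 0.15761662
u_B3 = 1.185 / sqrt(3) = 0.68416007
u_B4 = 0.704 / sqrt(6) = 0.2874068
uc = sqrt(0.17424561^2 + 0.17432202^2 + 0.15761662^2 + 0.68416007^2 + 0.2874068^2) = 0.79766557
U = k * uc = 3 * 0.79766557
U = 2.3930

2.3930


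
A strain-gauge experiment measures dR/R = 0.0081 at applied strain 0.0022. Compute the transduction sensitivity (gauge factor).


GF = (dR/R) / epsilon
= 0.0081 / 0.0022
= 3.6818

3.6818


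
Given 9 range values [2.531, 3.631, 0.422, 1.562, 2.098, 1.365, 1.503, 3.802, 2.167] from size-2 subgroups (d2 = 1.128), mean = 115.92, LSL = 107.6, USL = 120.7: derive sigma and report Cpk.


R_bar = (2.531 + 3.631 + 0.422 + 1.562 + 2.098 + 1.365 + 1.503 + 3.802 + 2.167) / 9 = 2.1201111
sigma = R_bar / d2 = 2.1201111 / 1.128 = 1.8795311
Cp = (USL - LSL)/(6*sigma) = (120.7 - 107.6)/(6*1.8795311) = 1.1616
Cpu = (120.7 - 115.92)/(3*1.8795311) = 0.8477
Cpl = (115.92 - 107.6)/(3*1.8795311) = 1.4755
Cpk = min(Cpu, Cpl) = 0.8477

0.8477


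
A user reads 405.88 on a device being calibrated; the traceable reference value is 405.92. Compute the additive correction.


Correction = standard - reading
= 405.92 - 405.88
= 0.0400

0.0400


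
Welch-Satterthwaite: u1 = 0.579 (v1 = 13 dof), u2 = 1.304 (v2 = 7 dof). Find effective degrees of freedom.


uc = sqrt(u1^2 + u2^2) = sqrt(0.579^2 + 1.304^2) = 1.4267645
v_eff = uc^4 / (u1^4/v1 + u2^4/v2)
= 1.4267645^4 / (0.579^4/13 + 1.304^4/7)
= 4.1438992 / 0.42170434
v_eff = 9.8266

9.8266


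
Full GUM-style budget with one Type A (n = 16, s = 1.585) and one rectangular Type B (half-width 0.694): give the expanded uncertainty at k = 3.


u_A = s / sqrt(n) = 1.585 / sqrt(16) = 0.39625
u_B = half_width / sqrt(3) = 0.694 / sqrt(3) = 0.40068109
uc = sqrt(u_A^2 + u_B^2) = sqrt(0.39625^2 + 0.40068109^2) = 0.56352409
U = k * uc = 3 * 0.56352409
U = 1.6906

1.6906


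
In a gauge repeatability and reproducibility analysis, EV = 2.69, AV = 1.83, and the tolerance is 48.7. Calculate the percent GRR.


GRR = sqrt(EV^2 + AV^2) = sqrt(2.69^2 + 1.83^2) = 3.2534597
%GRR = GRR / tol * 100 = 3.2534597 / 48.7 * 100
%GRR = 6.6806

6.6806


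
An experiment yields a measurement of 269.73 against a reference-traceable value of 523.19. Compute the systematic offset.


Systematic error = measured - true
= 269.73 - 523.19
= -253.4600

-253.4600


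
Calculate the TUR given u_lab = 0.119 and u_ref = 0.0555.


TUR = u_lab / u_ref
= 0.119 / 0.0555
= 2.1441

2.1441


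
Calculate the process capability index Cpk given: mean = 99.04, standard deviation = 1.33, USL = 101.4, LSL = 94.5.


Cpu = (USL - mean) / (3*sigma) = (101.4 - 99.04) / (3*1.33) = 0.5915
Cpl = (mean - LSL) / (3*sigma) = (99.04 - 94.5) / (3*1.33) = 1.1378
Cpk = min(Cpu, Cpl) = 0.5915

0.5915


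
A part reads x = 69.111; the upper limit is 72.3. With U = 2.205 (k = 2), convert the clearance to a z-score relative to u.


u = U / k = 2.205 / 2 = 1.1025
margin = |USL - x| = |72.3 - 69.111| = 3.189
z = margin / u = 3.189 / 1.1025
z = 2.8925

2.8925


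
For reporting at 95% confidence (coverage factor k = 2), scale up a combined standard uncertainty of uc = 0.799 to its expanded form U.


U = k * uc
U = 2 * 0.799
U = 1.5980

1.5980


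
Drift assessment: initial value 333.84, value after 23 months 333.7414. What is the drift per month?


rate = (v2 - v1) / months
= (333.7414 - 333.84) / 23
= -0.0986 / 23
= -0.0043

-0.0043


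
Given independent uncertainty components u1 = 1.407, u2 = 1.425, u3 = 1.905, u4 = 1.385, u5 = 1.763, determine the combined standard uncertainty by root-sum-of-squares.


uc = sqrt(1.407^2 + 1.425^2 + 1.905^2 + 1.385^2 + 1.763^2)
uc = sqrt(12.665693)
uc = 3.5589

3.5589
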